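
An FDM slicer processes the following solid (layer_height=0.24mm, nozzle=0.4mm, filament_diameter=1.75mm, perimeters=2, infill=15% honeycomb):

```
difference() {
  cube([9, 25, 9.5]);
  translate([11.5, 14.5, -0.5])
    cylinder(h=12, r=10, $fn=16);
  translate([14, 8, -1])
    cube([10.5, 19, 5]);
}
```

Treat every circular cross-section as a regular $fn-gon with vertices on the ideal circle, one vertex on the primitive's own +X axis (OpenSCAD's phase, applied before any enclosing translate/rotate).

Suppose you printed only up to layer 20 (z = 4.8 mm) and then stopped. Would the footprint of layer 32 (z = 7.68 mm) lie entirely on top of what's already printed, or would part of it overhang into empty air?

entirely on top

Compare the two slices. At z = 4.8: the 9×25 cube contributes its full rectangle (area 225.00 mm²); the r=10 cylinder at (11.5, 14.5) gives a regular 16-gon of circumradius 10 (constant along its height) (area = (16/2)·10.000²·sin(360°/16) = 306.15 mm²); the cube at (14, 8) does not reach this height (z outside [-1, 4]); Subtracting the remaining from the first: starting from the 9×25 cube (225.00 mm²), the r=10 cylinder at (11.5, 14.5) partially overlaps it — only the 104.32 mm² overlap (of its 306.15 mm²) is removed, clipping the outline — area = 120.68 mm². At z = 7.68: the cube is present — its section is the full 9×25 rectangle (area 225.00 mm²); the cylinder at (11.5, 14.5): section is a regular 16-gon, circumradius r=10 (area = (16/2)·10.000²·sin(360°/16) = 306.15 mm²); the cube at (14, 8) is absent (z outside [-1, 4]); After the difference (first − rest): starting from the 9×25 cube (225.00 mm²), the r=10 cylinder at (11.5, 14.5) partially overlaps it — only the 104.32 mm² overlap (of its 306.15 mm²) is removed, clipping the outline — area = 120.68 mm². Checking containment: the cross-section at z = 7.68 is a subset of the cross-section at z = 4.8.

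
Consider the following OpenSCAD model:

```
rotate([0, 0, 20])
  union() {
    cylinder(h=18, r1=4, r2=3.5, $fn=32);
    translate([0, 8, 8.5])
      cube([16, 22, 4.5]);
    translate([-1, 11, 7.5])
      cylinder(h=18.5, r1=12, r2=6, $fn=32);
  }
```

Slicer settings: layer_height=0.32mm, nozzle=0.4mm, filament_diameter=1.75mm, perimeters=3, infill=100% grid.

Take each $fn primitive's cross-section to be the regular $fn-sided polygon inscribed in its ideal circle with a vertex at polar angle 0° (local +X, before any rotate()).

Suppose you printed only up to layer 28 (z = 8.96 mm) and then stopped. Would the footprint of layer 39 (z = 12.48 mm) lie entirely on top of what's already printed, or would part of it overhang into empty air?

entirely on top

Compare the two slices. At z = 8.96: the cone (r1=4→r2=3.5) has section circumradius 3.751 here — a regular 32-gon (area = (32/2)·3.751²·sin(360°/32) = 43.92 mm²); the cube at (0, 8) is present — its section is the full 16×22 rectangle (area 352.00 mm²); the cone at (-1, 11) (r1=12→r2=6) has section circumradius 11.526 here — a regular 32-gon (area = (32/2)·11.526²·sin(360°/32) = 414.71 mm²); Combining (union): the regions partially overlap — summed areas 810.64 mm² minus the doubly-counted overlap 147.04 mm² gives 663.60 mm² — area = 663.60 mm²; (rotated 20° about Z; rotation is an isometry so areas/perimeters/island counts are preserved). At z = 12.48: the cone: at t=0.693 of its height the radius interpolates to r₁+(r₂−r₁)t = 3.653, giving a regular 32-gon of that circumradius (area = (32/2)·3.653²·sin(360°/32) = 41.66 mm²); the 16×22 cube at (0, 8) contributes its full rectangle (area 352.00 mm²); the cone at (-1, 11) contributes a regular 32-gon of circumradius 10.385 (interpolated between r1=12 and r2=6 at t=0.269) (area = (32/2)·10.385²·sin(360°/32) = 336.63 mm²); Taking the union: the regions partially overlap — summed areas 730.30 mm² minus the doubly-counted overlap 115.85 mm² gives 614.44 mm² — area = 614.44 mm²; (whole slice rotated 20° about Z — lengths, areas and connectivity unchanged). Checking containment: the cross-section at z = 12.48 is a subset of the cross-section at z = 8.96.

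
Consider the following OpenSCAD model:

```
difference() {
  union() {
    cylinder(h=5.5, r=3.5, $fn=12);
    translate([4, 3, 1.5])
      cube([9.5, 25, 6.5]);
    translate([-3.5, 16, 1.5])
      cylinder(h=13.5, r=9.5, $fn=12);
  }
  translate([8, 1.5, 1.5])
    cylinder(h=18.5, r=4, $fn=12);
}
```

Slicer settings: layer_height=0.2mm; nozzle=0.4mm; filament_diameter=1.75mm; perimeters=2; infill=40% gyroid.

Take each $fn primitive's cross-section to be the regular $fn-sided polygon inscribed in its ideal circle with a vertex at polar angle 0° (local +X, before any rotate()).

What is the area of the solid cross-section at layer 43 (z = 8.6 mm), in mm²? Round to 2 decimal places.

270.75 mm²

At z = 8.6 mm: the cylinder is not intersected at this z (z outside [0, 5.5]); the cube at (4, 3) is absent (z outside [1.5, 8]); the r=9.5 cylinder at (-3.5, 16) contributes a regular 12-gon of circumradius 9.5 (area = (12/2)·9.500²·sin(360°/12) = 270.75 mm²); Combining (union): only the r=9.5 cylinder at (-3.5, 16) is present, so the union is just that shape — area = 270.75 mm²; the r=4 cylinder at (8, 1.5) gives a regular 12-gon of circumradius 4 (constant along its height) (area = (12/2)·4.000²·sin(360°/12) = 48.00 mm²); After the difference (first − rest): starting from that combined region (270.75 mm²), the r=4 cylinder at (8, 1.5) misses the remaining region (no effect) — area = 270.75 mm². Overall, the cross-section is a single solid region. Net area = 270.75 mm².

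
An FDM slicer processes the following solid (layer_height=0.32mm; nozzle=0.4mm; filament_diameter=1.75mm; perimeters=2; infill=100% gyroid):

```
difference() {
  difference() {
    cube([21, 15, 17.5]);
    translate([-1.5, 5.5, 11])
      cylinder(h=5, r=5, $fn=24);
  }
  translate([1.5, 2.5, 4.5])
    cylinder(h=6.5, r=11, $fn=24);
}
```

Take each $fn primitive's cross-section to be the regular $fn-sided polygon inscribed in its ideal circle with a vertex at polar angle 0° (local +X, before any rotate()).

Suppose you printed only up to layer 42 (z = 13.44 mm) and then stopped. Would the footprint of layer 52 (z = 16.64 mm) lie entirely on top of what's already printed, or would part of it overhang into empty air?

part overhangs

Compare the two slices. At z = 13.44: the 21×15 cube contributes its full rectangle (area 315.00 mm²); the r=5 cylinder at (-1.5, 5.5) contributes a regular 24-gon of circumradius 5 (area = (24/2)·5.000²·sin(360°/24) = 77.65 mm²); Subtracting the remaining from the first: starting from the 21×15 cube (315.00 mm²), the r=5 cylinder at (-1.5, 5.5) partially overlaps it — only the 24.13 mm² overlap (of its 77.65 mm²) is removed, clipping the outline — area = 290.87 mm²; the cylinder at (1.5, 2.5) is not intersected at this z (z outside [4.5, 11]); After the difference (first − rest): none of the subtracted shapes is present at this height, so that combined region is unchanged — area = 290.87 mm². At z = 16.64: the 21×15 cube contributes its full rectangle (area 315.00 mm²); the cylinder at (-1.5, 5.5) does not reach this height (z outside [11, 16]); Subtracting the remaining from the first: none of the subtracted shapes is present at this height, so the 21×15 cube is unchanged — area = 315.00 mm²; the cylinder at (1.5, 2.5) does not reach this height (z outside [4.5, 11]); Taking the first minus the rest: none of the subtracted shapes is present at this height, so the result so far is unchanged — area = 315.00 mm². Checking containment: at z = 16.64 the cross-section extends beyond the z = 13.44 cross-section by about 24.13 mm².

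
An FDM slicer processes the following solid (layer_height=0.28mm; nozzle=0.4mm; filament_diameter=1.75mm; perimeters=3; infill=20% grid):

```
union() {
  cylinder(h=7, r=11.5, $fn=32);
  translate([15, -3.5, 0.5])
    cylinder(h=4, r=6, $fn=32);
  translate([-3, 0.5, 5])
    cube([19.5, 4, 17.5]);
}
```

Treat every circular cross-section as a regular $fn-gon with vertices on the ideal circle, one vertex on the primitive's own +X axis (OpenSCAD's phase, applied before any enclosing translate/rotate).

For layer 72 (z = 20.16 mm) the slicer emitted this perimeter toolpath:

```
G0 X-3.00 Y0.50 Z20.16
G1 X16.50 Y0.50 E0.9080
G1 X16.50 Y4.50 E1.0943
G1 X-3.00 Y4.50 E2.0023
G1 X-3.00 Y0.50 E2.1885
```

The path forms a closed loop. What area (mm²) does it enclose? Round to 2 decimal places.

78.00 mm²

Apply the shoelace formula to the sequence of (X, Y) vertices; enclosed area = 78.00 mm².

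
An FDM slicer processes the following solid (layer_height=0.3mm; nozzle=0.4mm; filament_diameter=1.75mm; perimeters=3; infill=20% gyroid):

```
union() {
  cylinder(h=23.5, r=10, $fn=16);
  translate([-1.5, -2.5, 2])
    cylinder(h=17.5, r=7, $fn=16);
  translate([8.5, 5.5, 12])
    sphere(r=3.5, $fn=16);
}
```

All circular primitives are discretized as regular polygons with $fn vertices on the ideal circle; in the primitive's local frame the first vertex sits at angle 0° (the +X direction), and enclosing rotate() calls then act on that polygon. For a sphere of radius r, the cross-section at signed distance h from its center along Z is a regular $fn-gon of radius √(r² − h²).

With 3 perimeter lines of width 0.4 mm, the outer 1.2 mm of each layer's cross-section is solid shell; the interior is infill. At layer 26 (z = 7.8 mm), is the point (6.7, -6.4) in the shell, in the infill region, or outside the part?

At z = 7.8 mm: the r=10 cylinder contributes a regular 16-gon of circumradius 10; the cylinder at (-1.5, -2.5): section is a regular 16-gon, circumradius r=7; the sphere at (8.5, 5.5) does not reach this height (|z−center|=4.200 > r=3.5); Merging all regions: the r=7 cylinder at (-1.5, -2.5) lies entirely inside the r=10 cylinder, so the union is just the r=10 cylinder — 1 connected region. Overall, the cross-section is a single solid region. The nearest boundary edge runs (9.24, -3.83)→(7.07, -7.07); distance from the point to it = 0.68 mm. The point is inside the cross-section, 0.68 mm from the nearest boundary — within the 1.2 mm shell band (3 × 0.4).

shell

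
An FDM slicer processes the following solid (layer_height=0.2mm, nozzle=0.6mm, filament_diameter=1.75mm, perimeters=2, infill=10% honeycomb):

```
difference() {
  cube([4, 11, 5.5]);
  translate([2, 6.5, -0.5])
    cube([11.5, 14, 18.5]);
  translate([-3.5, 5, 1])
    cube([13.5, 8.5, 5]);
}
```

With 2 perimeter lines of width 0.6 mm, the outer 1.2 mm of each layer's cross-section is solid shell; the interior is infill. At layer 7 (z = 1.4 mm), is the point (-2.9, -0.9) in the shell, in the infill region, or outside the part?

At z = 1.4 mm: the 4×11 cube contributes its full rectangle; the cube at (2, 6.5) (footprint 11.5×14) is included at this height; the cube at (-3.5, 5) is present — its section is the full 13.5×8.5 rectangle; Taking the first minus the rest: starting from the 4×11 cube, the 11.5×14 cube at (2, 6.5) partially overlaps it — only the 9.00 mm² overlap (of its 161.00 mm²) is removed, clipping the outline; the 13.5×8.5 cube at (-3.5, 5) partially overlaps it — only the 15.00 mm² overlap (of its 114.75 mm²) is removed, clipping the outline — 1 connected region. Overall, the cross-section is a single solid region. The nearest boundary edge runs (4.00, 0.00)→(0.00, 0.00); distance from the point to it = 3.04 mm. The point is not inside any of the regions above, so it lies outside the cross-section (3.04 mm from the nearest boundary).

outside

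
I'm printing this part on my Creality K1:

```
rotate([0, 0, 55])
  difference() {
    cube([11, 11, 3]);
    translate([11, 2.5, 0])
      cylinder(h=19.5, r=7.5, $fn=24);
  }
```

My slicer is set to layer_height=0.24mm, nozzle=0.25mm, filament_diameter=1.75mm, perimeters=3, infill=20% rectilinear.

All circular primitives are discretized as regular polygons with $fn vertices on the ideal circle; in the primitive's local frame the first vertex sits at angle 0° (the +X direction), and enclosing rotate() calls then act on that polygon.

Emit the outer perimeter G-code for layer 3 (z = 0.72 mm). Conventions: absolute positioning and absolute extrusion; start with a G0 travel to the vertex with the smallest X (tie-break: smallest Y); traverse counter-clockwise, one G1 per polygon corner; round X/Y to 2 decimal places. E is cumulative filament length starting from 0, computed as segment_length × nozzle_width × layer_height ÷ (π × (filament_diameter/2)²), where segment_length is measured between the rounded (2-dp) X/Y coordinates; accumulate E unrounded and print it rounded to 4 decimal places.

G0 X-9.01 Y6.31 Z0.72
G1 X0.00 Y0.00 E0.2744
G1 X2.29 Y3.27 E0.3740
G1 X1.70 Y3.40 E0.3890
G1 X-0.04 Y4.30 E0.4379
G1 X-1.48 Y5.62 E0.4866
G1 X-2.54 Y7.27 E0.5356
G1 X-3.12 Y9.14 E0.5844
G1 X-3.21 Y11.10 E0.6333
G1 X-2.79 Y13.01 E0.6821
G1 X-1.88 Y14.75 E0.7311
G1 X-2.70 Y15.32 E0.7560
G1 X-9.01 Y6.31 E1.0304

At z = 0.72 mm: the cube (footprint 11×11) is included at this height; the r=7.5 cylinder at (11, 2.5) contributes a regular 24-gon of circumradius 7.5; After the difference (first − rest): starting from the 11×11 cube, the r=7.5 cylinder at (11, 2.5) partially overlaps it — only the 61.97 mm² overlap (of its 174.70 mm²) is removed, clipping the outline — 1 connected region; (rotated 55° about Z; rotation is an isometry so areas/perimeters/island counts are preserved). The outline is a single polygon with 12 vertices. Extrusion per mm of travel: 0.25 × 0.24 / (π × 0.875²) = 0.024945. Accumulating E over each segment gives final E = 1.0304.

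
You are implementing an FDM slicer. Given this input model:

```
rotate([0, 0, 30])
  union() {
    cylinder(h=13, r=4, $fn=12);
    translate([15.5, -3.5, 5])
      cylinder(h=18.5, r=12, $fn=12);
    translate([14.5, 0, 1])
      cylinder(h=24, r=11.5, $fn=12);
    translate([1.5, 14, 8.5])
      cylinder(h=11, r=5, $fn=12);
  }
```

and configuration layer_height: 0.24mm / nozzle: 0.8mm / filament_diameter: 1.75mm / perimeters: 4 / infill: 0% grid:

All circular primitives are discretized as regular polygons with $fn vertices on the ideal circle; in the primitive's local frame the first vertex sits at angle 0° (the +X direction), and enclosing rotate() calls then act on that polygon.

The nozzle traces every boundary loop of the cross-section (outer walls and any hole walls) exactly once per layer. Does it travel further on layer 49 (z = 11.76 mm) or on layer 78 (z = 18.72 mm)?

layer 49 (z = 11.76 mm)

Layer 49 (z = 11.76): the r=4 cylinder contributes a regular 12-gon of circumradius 4 (perimeter = 2·12·4.000·sin(180°/12) = 24.85 mm); the r=12 cylinder at (15.5, -3.5) gives a regular 12-gon of circumradius 12 (constant along its height) (perimeter = 2·12·12.000·sin(180°/12) = 74.54 mm); the cylinder at (14.5, 0): section is a regular 12-gon, circumradius r=11.5 (perimeter = 2·12·11.500·sin(180°/12) = 71.43 mm); the cylinder at (1.5, 14): section is a regular 12-gon, circumradius r=5 (perimeter = 2·12·5.000·sin(180°/12) = 31.06 mm); Combining (union): the regions partially overlap (shared area 331.97 mm²), so the edge portions inside another operand are dropped and the merged outline is re-measured after clipping — boundary = 128.70 mm; (whole slice rotated 30° about Z — lengths, areas and connectivity unchanged). So its perimeter = 128.70 mm. Layer 78 (z = 18.72): the cylinder is absent (z outside [0, 13]); the r=12 cylinder at (15.5, -3.5) gives a regular 12-gon of circumradius 12 (constant along its height) (perimeter = 2·12·12.000·sin(180°/12) = 74.54 mm); the cylinder at (14.5, 0): section is a regular 12-gon, circumradius r=11.5 (perimeter = 2·12·11.500·sin(180°/12) = 71.43 mm); the r=5 cylinder at (1.5, 14) contributes a regular 12-gon of circumradius 5 (perimeter = 2·12·5.000·sin(180°/12) = 31.06 mm); Merging all regions: the regions partially overlap (shared area 330.11 mm²), so the edge portions inside another operand are dropped and the merged outline is re-measured after clipping — boundary = 111.58 mm; (whole slice rotated 30° about Z — lengths, areas and connectivity unchanged). So its perimeter = 111.58 mm. Layer 49 is larger (128.70 vs 111.58 mm).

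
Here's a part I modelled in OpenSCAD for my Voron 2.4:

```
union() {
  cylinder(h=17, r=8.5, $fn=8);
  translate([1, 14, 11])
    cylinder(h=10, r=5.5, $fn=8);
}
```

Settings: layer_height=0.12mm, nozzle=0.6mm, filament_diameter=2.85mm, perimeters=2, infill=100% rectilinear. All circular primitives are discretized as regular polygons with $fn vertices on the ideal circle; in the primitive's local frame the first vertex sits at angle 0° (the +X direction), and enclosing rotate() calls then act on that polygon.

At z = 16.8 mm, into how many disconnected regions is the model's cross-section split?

2

At z = 16.8 mm: the r=8.5 cylinder contributes a regular 8-gon of circumradius 8.5; the r=5.5 cylinder at (1, 14) gives a regular 8-gon of circumradius 5.5 (constant along its height); Merging all regions: the 2 present regions are separate (no shared area or edge), so areas and boundary lengths simply add and each stays a separate island — 2 connected regions. The result has 2 disconnected regions.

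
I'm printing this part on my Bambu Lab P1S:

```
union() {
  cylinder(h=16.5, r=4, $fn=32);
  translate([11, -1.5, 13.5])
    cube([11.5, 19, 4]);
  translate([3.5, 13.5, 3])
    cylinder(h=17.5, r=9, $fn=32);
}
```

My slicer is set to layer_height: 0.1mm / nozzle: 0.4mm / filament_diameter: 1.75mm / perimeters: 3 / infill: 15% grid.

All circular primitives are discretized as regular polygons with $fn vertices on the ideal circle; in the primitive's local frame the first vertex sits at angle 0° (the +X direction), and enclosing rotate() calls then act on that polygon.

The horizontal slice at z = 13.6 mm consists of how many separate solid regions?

2

At z = 13.6 mm: the cylinder: section is a regular 32-gon, circumradius r=4; the 11.5×19 cube at (11, -1.5) contributes its full rectangle; the cylinder at (3.5, 13.5): section is a regular 32-gon, circumradius r=9; Combining (union): the regions partially overlap (shared area 9.57 mm²), so overlapping operands fuse into one piece — 2 connected regions. The result has 2 disconnected regions.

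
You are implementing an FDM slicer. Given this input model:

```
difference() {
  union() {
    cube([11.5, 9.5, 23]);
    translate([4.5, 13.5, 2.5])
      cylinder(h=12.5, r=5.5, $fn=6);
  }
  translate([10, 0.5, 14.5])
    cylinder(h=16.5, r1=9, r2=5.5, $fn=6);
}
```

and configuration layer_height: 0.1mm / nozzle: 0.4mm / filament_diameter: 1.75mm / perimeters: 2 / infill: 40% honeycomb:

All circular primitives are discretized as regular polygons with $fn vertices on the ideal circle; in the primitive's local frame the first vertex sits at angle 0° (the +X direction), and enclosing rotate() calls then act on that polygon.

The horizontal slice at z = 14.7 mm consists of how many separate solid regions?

At z = 14.7 mm: the cube (footprint 11.5×9.5) is included at this height; the r=5.5 cylinder at (4.5, 13.5) gives a regular 6-gon of circumradius 5.5 (constant along its height); Combining (union): the regions partially overlap (shared area 4.53 mm²), so overlapping operands fuse into one piece — 1 connected region; the cone at (10, 0.5) (r1=9→r2=5.5) has section circumradius 8.958 here — a regular 6-gon; After the difference (first − rest): starting from that combined region, the cone at (10, 0.5) partially overlaps it — only the 68.91 mm² overlap (of its 208.46 mm²) is removed, clipping the outline — 1 connected region. The result has 1 disconnected region.

1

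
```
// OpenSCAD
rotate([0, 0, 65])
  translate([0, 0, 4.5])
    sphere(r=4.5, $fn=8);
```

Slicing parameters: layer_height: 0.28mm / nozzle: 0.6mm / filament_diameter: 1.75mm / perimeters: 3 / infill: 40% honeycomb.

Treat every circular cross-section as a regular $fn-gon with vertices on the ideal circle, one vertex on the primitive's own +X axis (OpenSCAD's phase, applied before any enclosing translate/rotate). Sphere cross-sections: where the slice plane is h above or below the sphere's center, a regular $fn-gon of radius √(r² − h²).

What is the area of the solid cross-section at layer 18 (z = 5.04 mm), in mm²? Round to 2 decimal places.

56.45 mm²

At z = 5.04 mm: the r=4.5 sphere slices to a regular 8-gon of circumradius 4.467 (√(r²−h²) with h=0.54 from center) (area = (8/2)·4.467²·sin(360°/8) = 56.45 mm²); (whole slice rotated 65° about Z — lengths, areas and connectivity unchanged). Overall, the cross-section is a single solid region. Net area = 56.45 mm².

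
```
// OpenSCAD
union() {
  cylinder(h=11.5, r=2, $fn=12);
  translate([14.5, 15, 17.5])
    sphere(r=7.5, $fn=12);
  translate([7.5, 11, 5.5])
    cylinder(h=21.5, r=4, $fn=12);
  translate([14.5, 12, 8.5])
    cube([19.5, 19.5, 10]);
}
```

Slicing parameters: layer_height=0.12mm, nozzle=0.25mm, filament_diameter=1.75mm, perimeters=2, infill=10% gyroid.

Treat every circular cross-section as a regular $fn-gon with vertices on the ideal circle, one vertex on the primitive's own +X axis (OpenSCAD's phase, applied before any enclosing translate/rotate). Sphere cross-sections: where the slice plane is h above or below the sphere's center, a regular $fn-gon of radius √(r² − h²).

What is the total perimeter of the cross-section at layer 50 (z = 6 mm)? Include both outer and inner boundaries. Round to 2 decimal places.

37.27 mm

At z = 6 mm: the r=2 cylinder contributes a regular 12-gon of circumradius 2 (perimeter = 2·12·2.000·sin(180°/12) = 12.42 mm); the sphere at (14.5, 15) is not intersected at this z (|z−center|=11.500 > r=7.5); the r=4 cylinder at (7.5, 11) contributes a regular 12-gon of circumradius 4 (perimeter = 2·12·4.000·sin(180°/12) = 24.85 mm); the cube at (14.5, 12) does not reach this height (z outside [8.5, 18.5]); Taking the union: the 2 present regions are separate (no shared area or edge), so areas and boundary lengths simply add and each stays a separate island — boundary = 37.27 mm. Overall, the cross-section has 2 separate islands. Total boundary length (outer) = 37.27 mm.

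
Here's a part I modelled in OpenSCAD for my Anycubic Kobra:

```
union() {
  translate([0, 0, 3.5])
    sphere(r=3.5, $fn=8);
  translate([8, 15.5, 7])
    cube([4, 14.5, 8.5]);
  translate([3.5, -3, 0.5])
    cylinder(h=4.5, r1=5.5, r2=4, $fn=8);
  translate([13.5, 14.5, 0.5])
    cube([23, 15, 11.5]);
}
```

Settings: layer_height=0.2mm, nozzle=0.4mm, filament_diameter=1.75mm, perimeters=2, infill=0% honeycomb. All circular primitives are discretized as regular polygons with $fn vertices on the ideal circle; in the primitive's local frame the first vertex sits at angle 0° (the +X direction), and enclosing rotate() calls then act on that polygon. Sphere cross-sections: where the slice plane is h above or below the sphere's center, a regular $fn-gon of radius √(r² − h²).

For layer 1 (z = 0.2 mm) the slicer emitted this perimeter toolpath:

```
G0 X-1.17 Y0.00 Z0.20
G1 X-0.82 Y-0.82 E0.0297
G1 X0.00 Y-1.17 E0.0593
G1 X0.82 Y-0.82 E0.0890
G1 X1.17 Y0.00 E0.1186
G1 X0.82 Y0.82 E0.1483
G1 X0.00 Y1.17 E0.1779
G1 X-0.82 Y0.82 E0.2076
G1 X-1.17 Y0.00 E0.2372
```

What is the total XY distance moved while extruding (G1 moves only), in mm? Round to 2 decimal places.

Sum the Euclidean lengths of each G1 segment: total = 7.13 mm.

7.13 mm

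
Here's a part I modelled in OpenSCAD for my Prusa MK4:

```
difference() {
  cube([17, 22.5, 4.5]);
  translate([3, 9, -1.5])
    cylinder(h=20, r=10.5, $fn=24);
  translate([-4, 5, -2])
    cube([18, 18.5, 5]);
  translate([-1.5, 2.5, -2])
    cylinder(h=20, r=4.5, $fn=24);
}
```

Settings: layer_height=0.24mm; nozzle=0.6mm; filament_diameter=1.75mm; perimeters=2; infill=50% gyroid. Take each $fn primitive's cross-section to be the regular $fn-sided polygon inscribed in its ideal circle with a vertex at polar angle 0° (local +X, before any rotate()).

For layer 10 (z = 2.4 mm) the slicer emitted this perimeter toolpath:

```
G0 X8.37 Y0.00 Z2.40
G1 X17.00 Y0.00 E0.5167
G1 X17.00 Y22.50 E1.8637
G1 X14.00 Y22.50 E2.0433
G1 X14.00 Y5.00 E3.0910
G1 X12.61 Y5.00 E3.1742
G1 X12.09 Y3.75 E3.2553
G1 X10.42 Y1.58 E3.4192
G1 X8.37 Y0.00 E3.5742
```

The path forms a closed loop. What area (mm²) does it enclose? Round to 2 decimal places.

82.80 mm²

Apply the shoelace formula to the sequence of (X, Y) vertices; enclosed area = 82.80 mm².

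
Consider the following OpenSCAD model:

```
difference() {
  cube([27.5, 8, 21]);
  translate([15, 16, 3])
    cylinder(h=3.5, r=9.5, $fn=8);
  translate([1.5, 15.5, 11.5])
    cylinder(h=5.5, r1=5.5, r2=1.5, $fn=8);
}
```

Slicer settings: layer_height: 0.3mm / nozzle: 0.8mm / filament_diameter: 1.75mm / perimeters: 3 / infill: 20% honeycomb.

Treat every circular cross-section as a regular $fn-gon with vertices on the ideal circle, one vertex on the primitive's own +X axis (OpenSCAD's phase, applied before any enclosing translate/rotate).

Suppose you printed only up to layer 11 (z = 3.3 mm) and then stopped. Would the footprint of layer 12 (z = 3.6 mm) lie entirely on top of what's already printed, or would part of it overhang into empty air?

entirely on top

Compare the two slices. At z = 3.3: the 27.5×8 cube contributes its full rectangle (area 220.00 mm²); the cylinder at (15, 16): section is a regular 8-gon, circumradius r=9.5 (area = (8/2)·9.500²·sin(360°/8) = 255.27 mm²); the cone at (1.5, 15.5) is not intersected at this z (z outside [11.5, 17]); Subtracting the remaining from the first: starting from the 27.5×8 cube (220.00 mm²), the r=9.5 cylinder at (15, 16) partially overlaps it — only the 5.43 mm² overlap (of its 255.27 mm²) is removed, clipping the outline — area = 214.57 mm². At z = 3.6: the cube is present — its section is the full 27.5×8 rectangle (area 220.00 mm²); the r=9.5 cylinder at (15, 16) contributes a regular 8-gon of circumradius 9.5 (area = (8/2)·9.500²·sin(360°/8) = 255.27 mm²); the cone at (1.5, 15.5) is not intersected at this z (z outside [11.5, 17]); Taking the first minus the rest: starting from the 27.5×8 cube (220.00 mm²), the r=9.5 cylinder at (15, 16) partially overlaps it — only the 5.43 mm² overlap (of its 255.27 mm²) is removed, clipping the outline — area = 214.57 mm². Checking containment: the cross-section at z = 3.6 is a subset of the cross-section at z = 3.3.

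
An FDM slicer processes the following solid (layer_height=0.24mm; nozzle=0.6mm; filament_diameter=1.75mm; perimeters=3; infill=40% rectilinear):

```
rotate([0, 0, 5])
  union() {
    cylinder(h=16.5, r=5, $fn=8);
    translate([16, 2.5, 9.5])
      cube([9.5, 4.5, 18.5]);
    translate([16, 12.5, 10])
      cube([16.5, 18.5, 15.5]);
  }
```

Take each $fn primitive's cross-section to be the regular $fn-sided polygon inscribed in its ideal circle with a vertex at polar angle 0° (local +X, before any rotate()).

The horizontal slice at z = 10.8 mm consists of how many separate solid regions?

3

At z = 10.8 mm: the cylinder: section is a regular 8-gon, circumradius r=5; the cube at (16, 2.5) is present — its section is the full 9.5×4.5 rectangle; the 16.5×18.5 cube at (16, 12.5) contributes its full rectangle; Taking the union: the 3 present regions are separate (no shared area or edge), so areas and boundary lengths simply add and each stays a separate island — 3 connected regions; (whole slice rotated 5° about Z — lengths, areas and connectivity unchanged). The result has 3 disconnected regions.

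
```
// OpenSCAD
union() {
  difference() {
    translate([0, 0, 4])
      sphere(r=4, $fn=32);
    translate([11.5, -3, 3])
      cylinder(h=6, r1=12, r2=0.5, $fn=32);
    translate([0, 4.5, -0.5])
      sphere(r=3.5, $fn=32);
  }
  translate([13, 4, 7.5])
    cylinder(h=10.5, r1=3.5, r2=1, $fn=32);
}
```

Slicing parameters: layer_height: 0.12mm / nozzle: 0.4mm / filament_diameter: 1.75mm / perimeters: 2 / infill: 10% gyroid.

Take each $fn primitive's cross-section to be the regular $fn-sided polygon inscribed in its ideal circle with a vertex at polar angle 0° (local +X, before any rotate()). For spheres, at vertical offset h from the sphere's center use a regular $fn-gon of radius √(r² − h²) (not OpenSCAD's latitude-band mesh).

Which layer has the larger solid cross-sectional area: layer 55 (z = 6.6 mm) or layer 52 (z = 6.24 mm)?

Layer 55 (z = 6.6): the sphere: section is a regular 32-gon, circumradius = √(r²−h²) = √(4²−2.6²) = 3.040 (area = (32/2)·3.040²·sin(360°/32) = 28.84 mm²); the cone at (11.5, -3) (r1=12→r2=0.5) has section circumradius 5.100 here — a regular 32-gon (area = (32/2)·5.100²·sin(360°/32) = 81.19 mm²); the sphere at (0, 4.5) does not reach this height (|z−center|=7.100 > r=3.5); After the difference (first − rest): starting from the r=4 sphere (28.84 mm²), the cone at (11.5, -3) misses the remaining region (no effect) — area = 28.84 mm²; the cone at (13, 4) is absent (z outside [7.5, 18]); Taking the union: only the result so far is present, so the union is just that shape — area = 28.84 mm². So its area = 28.84 mm². Layer 52 (z = 6.24): the sphere: section is a regular 32-gon, circumradius = √(r²−h²) = √(4²−2.24²) = 3.314 (area = (32/2)·3.314²·sin(360°/32) = 34.28 mm²); the cone at (11.5, -3) (r1=12→r2=0.5) has section circumradius 5.790 here — a regular 32-gon (area = (32/2)·5.790²·sin(360°/32) = 104.64 mm²); the sphere at (0, 4.5) does not reach this height (|z−center|=6.740 > r=3.5); Subtracting the remaining from the first: starting from the r=4 sphere (34.28 mm²), the cone at (11.5, -3) misses the remaining region (no effect) — area = 34.28 mm²; the cone at (13, 4) is not intersected at this z (z outside [7.5, 18]); Combining (union): only the result so far is present, so the union is just that shape — area = 34.28 mm². So its area = 34.28 mm². Layer 52 is larger (34.28 vs 28.84 mm²).

layer 52 (z = 6.24 mm)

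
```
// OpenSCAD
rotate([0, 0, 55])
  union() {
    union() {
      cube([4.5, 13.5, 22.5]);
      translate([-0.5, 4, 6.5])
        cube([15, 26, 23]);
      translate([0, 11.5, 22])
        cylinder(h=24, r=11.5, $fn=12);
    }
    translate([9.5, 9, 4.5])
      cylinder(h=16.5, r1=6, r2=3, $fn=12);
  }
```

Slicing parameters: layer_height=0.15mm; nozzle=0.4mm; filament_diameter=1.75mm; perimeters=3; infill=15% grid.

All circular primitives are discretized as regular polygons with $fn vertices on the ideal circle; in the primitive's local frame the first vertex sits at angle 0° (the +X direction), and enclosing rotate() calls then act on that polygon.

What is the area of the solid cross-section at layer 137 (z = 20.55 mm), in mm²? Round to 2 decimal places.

At z = 20.55 mm: the cube (footprint 4.5×13.5) is included at this height (area 60.75 mm²); the cube at (-0.5, 4) is present — its section is the full 15×26 rectangle (area 390.00 mm²); the cylinder at (0, 11.5) does not reach this height (z outside [22, 46]); Taking the union: the regions partially overlap — summed areas 450.75 mm² minus the doubly-counted overlap 42.75 mm² gives 408.00 mm² — area = 408.00 mm²; the cone at (9.5, 9): at t=0.973 of its height the radius interpolates to r₁+(r₂−r₁)t = 3.082, giving a regular 12-gon of that circumradius (area = (12/2)·3.082²·sin(360°/12) = 28.49 mm²); Merging all regions: the cone at (9.5, 9) lies entirely inside that combined region, so the union is just that combined region — area = 408.00 mm²; (whole slice rotated 55° about Z — lengths, areas and connectivity unchanged). Overall, the cross-section is a single solid region. Net area = 408.00 mm².

408.00 mm²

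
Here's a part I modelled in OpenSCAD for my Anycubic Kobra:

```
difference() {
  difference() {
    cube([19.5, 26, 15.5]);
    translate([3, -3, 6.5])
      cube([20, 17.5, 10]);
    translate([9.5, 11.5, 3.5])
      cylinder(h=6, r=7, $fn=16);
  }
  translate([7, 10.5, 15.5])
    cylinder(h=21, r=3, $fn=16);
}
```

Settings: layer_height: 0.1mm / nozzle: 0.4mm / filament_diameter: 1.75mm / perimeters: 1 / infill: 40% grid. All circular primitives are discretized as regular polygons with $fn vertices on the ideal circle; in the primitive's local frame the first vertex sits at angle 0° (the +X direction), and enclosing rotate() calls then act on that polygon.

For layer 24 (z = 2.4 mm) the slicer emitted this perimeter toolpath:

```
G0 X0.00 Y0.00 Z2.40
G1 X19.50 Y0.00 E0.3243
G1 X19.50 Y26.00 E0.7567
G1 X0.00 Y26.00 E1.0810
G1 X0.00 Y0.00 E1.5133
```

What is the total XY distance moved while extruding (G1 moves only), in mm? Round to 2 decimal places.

91.00 mm

Sum the Euclidean lengths of each G1 segment: total = 91.00 mm.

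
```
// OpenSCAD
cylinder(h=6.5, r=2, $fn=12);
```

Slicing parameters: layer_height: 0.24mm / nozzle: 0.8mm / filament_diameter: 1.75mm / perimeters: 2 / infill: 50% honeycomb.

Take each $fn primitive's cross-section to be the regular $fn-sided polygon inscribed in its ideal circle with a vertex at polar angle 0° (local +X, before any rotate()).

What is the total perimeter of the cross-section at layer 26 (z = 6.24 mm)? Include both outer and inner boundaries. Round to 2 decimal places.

12.42 mm

At z = 6.24 mm: the cylinder: section is a regular 12-gon, circumradius r=2 (perimeter = 2·12·2.000·sin(180°/12) = 12.42 mm). Overall, the cross-section is a single solid region. Total boundary length (outer) = 12.42 mm.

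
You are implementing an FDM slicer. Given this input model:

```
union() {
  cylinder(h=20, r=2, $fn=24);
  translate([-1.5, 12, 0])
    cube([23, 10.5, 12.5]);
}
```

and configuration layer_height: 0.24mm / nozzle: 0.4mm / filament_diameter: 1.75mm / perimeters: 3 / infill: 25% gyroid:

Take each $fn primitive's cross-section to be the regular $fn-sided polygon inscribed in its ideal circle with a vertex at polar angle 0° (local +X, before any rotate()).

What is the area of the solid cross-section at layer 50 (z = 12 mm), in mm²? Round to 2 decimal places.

253.92 mm²

At z = 12 mm: the r=2 cylinder gives a regular 24-gon of circumradius 2 (constant along its height) (area = (24/2)·2.000²·sin(360°/24) = 12.42 mm²); the cube at (-1.5, 12) is present — its section is the full 23×10.5 rectangle (area 241.50 mm²); Taking the union: the 2 present regions are separate (no shared area or edge), so areas and boundary lengths simply add and each stays a separate island — area = 253.92 mm². Overall, the cross-section has 2 separate islands. Net area = 253.92 mm².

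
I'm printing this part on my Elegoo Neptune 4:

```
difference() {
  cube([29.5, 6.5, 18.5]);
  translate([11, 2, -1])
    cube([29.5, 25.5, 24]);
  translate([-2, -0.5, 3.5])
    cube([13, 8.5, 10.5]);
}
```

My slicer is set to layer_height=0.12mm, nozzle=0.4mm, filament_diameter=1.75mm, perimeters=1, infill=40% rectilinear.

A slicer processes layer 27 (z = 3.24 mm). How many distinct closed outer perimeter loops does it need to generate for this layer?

At z = 3.24 mm: the cube (footprint 29.5×6.5) is included at this height; the 29.5×25.5 cube at (11, 2) contributes its full rectangle; the cube at (-2, -0.5) is absent (z outside [3.5, 14]); After the difference (first − rest): starting from the 29.5×6.5 cube, the 29.5×25.5 cube at (11, 2) partially overlaps it — only the 83.25 mm² overlap (of its 752.25 mm²) is removed, clipping the outline — 1 connected region. The result has 1 disconnected region.

1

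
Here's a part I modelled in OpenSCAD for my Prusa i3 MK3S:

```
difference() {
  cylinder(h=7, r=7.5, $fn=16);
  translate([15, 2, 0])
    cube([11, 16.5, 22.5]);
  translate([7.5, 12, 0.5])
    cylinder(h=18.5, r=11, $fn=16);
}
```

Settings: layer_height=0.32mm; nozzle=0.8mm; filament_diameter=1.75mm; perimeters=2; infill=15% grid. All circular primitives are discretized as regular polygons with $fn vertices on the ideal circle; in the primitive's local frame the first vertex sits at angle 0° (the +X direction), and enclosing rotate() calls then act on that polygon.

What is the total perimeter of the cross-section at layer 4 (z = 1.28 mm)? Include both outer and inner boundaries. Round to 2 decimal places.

45.75 mm

At z = 1.28 mm: the r=7.5 cylinder contributes a regular 16-gon of circumradius 7.5 (perimeter = 2·16·7.500·sin(180°/16) = 46.82 mm); the 11×16.5 cube at (15, 2) contributes its full rectangle (perimeter 55.00 mm); the cylinder at (7.5, 12): section is a regular 16-gon, circumradius r=11 (perimeter = 2·16·11.000·sin(180°/16) = 68.67 mm); After the difference (first − rest): starting from the r=7.5 cylinder, the 11×16.5 cube at (15, 2) misses the remaining region (no effect); the r=11 cylinder at (7.5, 12) partially overlaps it — only the 31.51 mm² overlap (of its 370.44 mm²) is removed, clipping the outline — boundary = 45.75 mm. Overall, the cross-section is a single solid region. Total boundary length (outer) = 45.75 mm.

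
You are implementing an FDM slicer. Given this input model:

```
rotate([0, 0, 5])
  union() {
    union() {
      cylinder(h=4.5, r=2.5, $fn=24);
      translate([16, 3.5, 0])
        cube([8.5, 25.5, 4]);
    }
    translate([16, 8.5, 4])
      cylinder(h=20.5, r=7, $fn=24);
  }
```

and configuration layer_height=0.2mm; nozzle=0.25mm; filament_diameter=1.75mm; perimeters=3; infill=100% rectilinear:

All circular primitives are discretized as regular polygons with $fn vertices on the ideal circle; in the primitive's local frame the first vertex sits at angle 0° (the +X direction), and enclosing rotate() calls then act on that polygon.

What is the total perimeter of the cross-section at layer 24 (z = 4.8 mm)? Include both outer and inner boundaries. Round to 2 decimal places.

At z = 4.8 mm: the cylinder is absent (z outside [0, 4.5]); the cube at (16, 3.5) does not reach this height (z outside [0, 4]); Merging all regions: nothing is present at this height; the r=7 cylinder at (16, 8.5) gives a regular 24-gon of circumradius 7 (constant along its height) (perimeter = 2·24·7.000·sin(180°/24) = 43.86 mm); Combining (union): only the r=7 cylinder at (16, 8.5) is present, so the union is just that shape — boundary = 43.86 mm; (whole slice rotated 5° about Z — lengths, areas and connectivity unchanged). Overall, the cross-section is a single solid region. Total boundary length (outer) = 43.86 mm.

43.86 mm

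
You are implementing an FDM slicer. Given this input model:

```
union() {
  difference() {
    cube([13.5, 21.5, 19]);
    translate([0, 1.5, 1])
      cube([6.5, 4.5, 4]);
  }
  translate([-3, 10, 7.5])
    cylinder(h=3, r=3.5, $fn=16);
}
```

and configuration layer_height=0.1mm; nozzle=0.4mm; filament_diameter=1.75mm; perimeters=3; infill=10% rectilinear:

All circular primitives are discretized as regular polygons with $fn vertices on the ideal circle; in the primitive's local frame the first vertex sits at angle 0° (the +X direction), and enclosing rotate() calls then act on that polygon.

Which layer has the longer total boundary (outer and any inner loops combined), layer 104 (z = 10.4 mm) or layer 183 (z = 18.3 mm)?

Layer 104 (z = 10.4): the 13.5×21.5 cube contributes its full rectangle (perimeter 70.00 mm); the cube at (0, 1.5) is absent (z outside [1, 5]); Taking the first minus the rest: none of the subtracted shapes is present at this height, so the 13.5×21.5 cube is unchanged — boundary = 70.00 mm; the r=3.5 cylinder at (-3, 10) contributes a regular 16-gon of circumradius 3.5 (perimeter = 2·16·3.500·sin(180°/16) = 21.85 mm); Taking the union: the regions partially overlap (shared area 1.06 mm²), so the edge portions inside another operand are dropped and the merged outline is re-measured after clipping — boundary = 84.90 mm. So its perimeter = 84.90 mm. Layer 183 (z = 18.3): the 13.5×21.5 cube contributes its full rectangle (perimeter 70.00 mm); the cube at (0, 1.5) is not intersected at this z (z outside [1, 5]); Taking the first minus the rest: none of the subtracted shapes is present at this height, so the 13.5×21.5 cube is unchanged — boundary = 70.00 mm; the cylinder at (-3, 10) is not intersected at this z (z outside [7.5, 10.5]); Taking the union: only that combined region is present, so the union is just that shape — boundary = 70.00 mm. So its perimeter = 70.00 mm. Layer 104 is larger (84.90 vs 70.00 mm).

layer 104 (z = 10.4 mm)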